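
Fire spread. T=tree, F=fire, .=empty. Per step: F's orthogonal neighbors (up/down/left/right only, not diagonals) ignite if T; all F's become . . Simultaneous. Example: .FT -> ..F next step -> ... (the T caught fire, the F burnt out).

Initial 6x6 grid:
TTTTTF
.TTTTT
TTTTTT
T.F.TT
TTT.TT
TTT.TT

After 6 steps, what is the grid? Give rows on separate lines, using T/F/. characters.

Step 1: 4 trees catch fire, 2 burn out
  TTTTF.
  .TTTTF
  TTFTTT
  T...TT
  TTF.TT
  TTT.TT
Step 2: 8 trees catch fire, 4 burn out
  TTTF..
  .TFTF.
  TF.FTF
  T...TT
  TF..TT
  TTF.TT
Step 3: 8 trees catch fire, 8 burn out
  TTF...
  .F.F..
  F...F.
  T...TF
  F...TT
  TF..TT
Step 4: 5 trees catch fire, 8 burn out
  TF....
  ......
  ......
  F...F.
  ....TF
  F...TT
Step 5: 3 trees catch fire, 5 burn out
  F.....
  ......
  ......
  ......
  ....F.
  ....TF
Step 6: 1 trees catch fire, 3 burn out
  ......
  ......
  ......
  ......
  ......
  ....F.

......
......
......
......
......
....F.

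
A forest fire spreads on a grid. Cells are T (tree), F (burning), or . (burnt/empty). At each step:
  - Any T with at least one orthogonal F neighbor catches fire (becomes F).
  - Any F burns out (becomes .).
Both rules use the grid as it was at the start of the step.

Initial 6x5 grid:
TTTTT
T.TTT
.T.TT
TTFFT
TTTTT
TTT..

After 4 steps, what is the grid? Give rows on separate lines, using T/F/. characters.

Step 1: 5 trees catch fire, 2 burn out
  TTTTT
  T.TTT
  .T.FT
  TF..F
  TTFFT
  TTT..
Step 2: 7 trees catch fire, 5 burn out
  TTTTT
  T.TFT
  .F..F
  F....
  TF..F
  TTF..
Step 3: 5 trees catch fire, 7 burn out
  TTTFT
  T.F.F
  .....
  .....
  F....
  TF...
Step 4: 3 trees catch fire, 5 burn out
  TTF.F
  T....
  .....
  .....
  .....
  F....

TTF.F
T....
.....
.....
.....
F....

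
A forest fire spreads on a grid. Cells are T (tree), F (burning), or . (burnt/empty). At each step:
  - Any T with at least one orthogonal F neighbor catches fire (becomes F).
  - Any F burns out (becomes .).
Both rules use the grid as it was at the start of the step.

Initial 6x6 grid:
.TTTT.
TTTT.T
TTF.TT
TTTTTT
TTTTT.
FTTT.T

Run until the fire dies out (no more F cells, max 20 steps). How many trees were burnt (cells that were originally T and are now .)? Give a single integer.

Step 1: +5 fires, +2 burnt (F count now 5)
Step 2: +10 fires, +5 burnt (F count now 10)
Step 3: +6 fires, +10 burnt (F count now 6)
Step 4: +4 fires, +6 burnt (F count now 4)
Step 5: +1 fires, +4 burnt (F count now 1)
Step 6: +1 fires, +1 burnt (F count now 1)
Step 7: +0 fires, +1 burnt (F count now 0)
Fire out after step 7
Initially T: 28, now '.': 35
Total burnt (originally-T cells now '.'): 27

Answer: 27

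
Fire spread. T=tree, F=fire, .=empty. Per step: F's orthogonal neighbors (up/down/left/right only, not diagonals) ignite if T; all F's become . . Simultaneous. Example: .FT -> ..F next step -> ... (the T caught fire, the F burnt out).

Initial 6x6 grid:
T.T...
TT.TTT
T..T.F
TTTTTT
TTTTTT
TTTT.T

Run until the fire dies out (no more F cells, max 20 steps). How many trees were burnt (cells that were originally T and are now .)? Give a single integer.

Step 1: +2 fires, +1 burnt (F count now 2)
Step 2: +3 fires, +2 burnt (F count now 3)
Step 3: +4 fires, +3 burnt (F count now 4)
Step 4: +3 fires, +4 burnt (F count now 3)
Step 5: +3 fires, +3 burnt (F count now 3)
Step 6: +3 fires, +3 burnt (F count now 3)
Step 7: +3 fires, +3 burnt (F count now 3)
Step 8: +2 fires, +3 burnt (F count now 2)
Step 9: +2 fires, +2 burnt (F count now 2)
Step 10: +0 fires, +2 burnt (F count now 0)
Fire out after step 10
Initially T: 26, now '.': 35
Total burnt (originally-T cells now '.'): 25

Answer: 25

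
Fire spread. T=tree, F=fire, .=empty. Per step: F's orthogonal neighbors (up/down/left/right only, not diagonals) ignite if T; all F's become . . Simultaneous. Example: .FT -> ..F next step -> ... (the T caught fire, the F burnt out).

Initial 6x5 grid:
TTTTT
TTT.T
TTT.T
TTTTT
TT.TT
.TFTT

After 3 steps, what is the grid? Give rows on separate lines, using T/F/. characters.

Step 1: 2 trees catch fire, 1 burn out
  TTTTT
  TTT.T
  TTT.T
  TTTTT
  TT.TT
  .F.FT
Step 2: 3 trees catch fire, 2 burn out
  TTTTT
  TTT.T
  TTT.T
  TTTTT
  TF.FT
  ....F
Step 3: 4 trees catch fire, 3 burn out
  TTTTT
  TTT.T
  TTT.T
  TFTFT
  F...F
  .....

TTTTT
TTT.T
TTT.T
TFTFT
F...F
.....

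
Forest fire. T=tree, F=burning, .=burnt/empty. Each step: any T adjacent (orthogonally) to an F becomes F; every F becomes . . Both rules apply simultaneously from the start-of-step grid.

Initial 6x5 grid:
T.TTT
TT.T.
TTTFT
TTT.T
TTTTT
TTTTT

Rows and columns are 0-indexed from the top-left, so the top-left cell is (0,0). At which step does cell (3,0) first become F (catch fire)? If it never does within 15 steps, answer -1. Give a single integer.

Step 1: cell (3,0)='T' (+3 fires, +1 burnt)
Step 2: cell (3,0)='T' (+4 fires, +3 burnt)
Step 3: cell (3,0)='T' (+7 fires, +4 burnt)
Step 4: cell (3,0)='F' (+6 fires, +7 burnt)
  -> target ignites at step 4
Step 5: cell (3,0)='.' (+4 fires, +6 burnt)
Step 6: cell (3,0)='.' (+1 fires, +4 burnt)
Step 7: cell (3,0)='.' (+0 fires, +1 burnt)
  fire out at step 7

4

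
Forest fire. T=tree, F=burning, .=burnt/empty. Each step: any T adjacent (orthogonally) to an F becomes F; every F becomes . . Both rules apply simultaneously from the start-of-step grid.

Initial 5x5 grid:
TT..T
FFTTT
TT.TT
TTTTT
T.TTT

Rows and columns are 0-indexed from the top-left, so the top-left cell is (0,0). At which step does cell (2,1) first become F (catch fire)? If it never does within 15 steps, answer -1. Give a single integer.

Step 1: cell (2,1)='F' (+5 fires, +2 burnt)
  -> target ignites at step 1
Step 2: cell (2,1)='.' (+3 fires, +5 burnt)
Step 3: cell (2,1)='.' (+4 fires, +3 burnt)
Step 4: cell (2,1)='.' (+4 fires, +4 burnt)
Step 5: cell (2,1)='.' (+2 fires, +4 burnt)
Step 6: cell (2,1)='.' (+1 fires, +2 burnt)
Step 7: cell (2,1)='.' (+0 fires, +1 burnt)
  fire out at step 7

1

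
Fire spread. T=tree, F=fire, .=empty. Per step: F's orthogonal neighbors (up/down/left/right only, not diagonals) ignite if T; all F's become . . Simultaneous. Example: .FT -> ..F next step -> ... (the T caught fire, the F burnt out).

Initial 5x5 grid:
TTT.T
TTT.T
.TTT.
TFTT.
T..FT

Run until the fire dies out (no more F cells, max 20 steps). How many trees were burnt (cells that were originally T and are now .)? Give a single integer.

Answer: 14

Derivation:
Step 1: +5 fires, +2 burnt (F count now 5)
Step 2: +4 fires, +5 burnt (F count now 4)
Step 3: +3 fires, +4 burnt (F count now 3)
Step 4: +2 fires, +3 burnt (F count now 2)
Step 5: +0 fires, +2 burnt (F count now 0)
Fire out after step 5
Initially T: 16, now '.': 23
Total burnt (originally-T cells now '.'): 14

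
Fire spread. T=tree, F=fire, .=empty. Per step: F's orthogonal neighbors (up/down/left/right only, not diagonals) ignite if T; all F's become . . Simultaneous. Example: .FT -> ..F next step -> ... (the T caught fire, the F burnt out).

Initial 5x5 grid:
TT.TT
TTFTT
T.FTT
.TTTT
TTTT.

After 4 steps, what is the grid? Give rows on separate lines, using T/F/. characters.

Step 1: 4 trees catch fire, 2 burn out
  TT.TT
  TF.FT
  T..FT
  .TFTT
  TTTT.
Step 2: 8 trees catch fire, 4 burn out
  TF.FT
  F...F
  T...F
  .F.FT
  TTFT.
Step 3: 6 trees catch fire, 8 burn out
  F...F
  .....
  F....
  ....F
  TF.F.
Step 4: 1 trees catch fire, 6 burn out
  .....
  .....
  .....
  .....
  F....

.....
.....
.....
.....
F....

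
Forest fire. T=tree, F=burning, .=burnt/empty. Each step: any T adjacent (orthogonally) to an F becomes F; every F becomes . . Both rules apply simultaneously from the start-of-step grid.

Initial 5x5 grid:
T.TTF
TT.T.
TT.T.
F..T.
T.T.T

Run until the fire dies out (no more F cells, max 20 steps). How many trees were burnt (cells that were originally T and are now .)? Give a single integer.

Step 1: +3 fires, +2 burnt (F count now 3)
Step 2: +4 fires, +3 burnt (F count now 4)
Step 3: +3 fires, +4 burnt (F count now 3)
Step 4: +1 fires, +3 burnt (F count now 1)
Step 5: +0 fires, +1 burnt (F count now 0)
Fire out after step 5
Initially T: 13, now '.': 23
Total burnt (originally-T cells now '.'): 11

Answer: 11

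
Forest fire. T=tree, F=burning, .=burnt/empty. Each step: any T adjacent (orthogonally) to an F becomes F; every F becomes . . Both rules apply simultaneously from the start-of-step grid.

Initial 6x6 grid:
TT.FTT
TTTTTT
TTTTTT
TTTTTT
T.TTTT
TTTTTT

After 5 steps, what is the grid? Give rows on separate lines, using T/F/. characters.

Step 1: 2 trees catch fire, 1 burn out
  TT..FT
  TTTFTT
  TTTTTT
  TTTTTT
  T.TTTT
  TTTTTT
Step 2: 4 trees catch fire, 2 burn out
  TT...F
  TTF.FT
  TTTFTT
  TTTTTT
  T.TTTT
  TTTTTT
Step 3: 5 trees catch fire, 4 burn out
  TT....
  TF...F
  TTF.FT
  TTTFTT
  T.TTTT
  TTTTTT
Step 4: 7 trees catch fire, 5 burn out
  TF....
  F.....
  TF...F
  TTF.FT
  T.TFTT
  TTTTTT
Step 5: 7 trees catch fire, 7 burn out
  F.....
  ......
  F.....
  TF...F
  T.F.FT
  TTTFTT

F.....
......
F.....
TF...F
T.F.FT
TTTFTT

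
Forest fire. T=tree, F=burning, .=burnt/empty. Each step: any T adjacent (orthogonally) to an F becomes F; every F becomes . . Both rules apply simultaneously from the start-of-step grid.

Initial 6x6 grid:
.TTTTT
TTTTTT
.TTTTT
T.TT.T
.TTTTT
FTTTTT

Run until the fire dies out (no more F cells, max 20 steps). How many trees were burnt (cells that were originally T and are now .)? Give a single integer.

Answer: 29

Derivation:
Step 1: +1 fires, +1 burnt (F count now 1)
Step 2: +2 fires, +1 burnt (F count now 2)
Step 3: +2 fires, +2 burnt (F count now 2)
Step 4: +3 fires, +2 burnt (F count now 3)
Step 5: +4 fires, +3 burnt (F count now 4)
Step 6: +4 fires, +4 burnt (F count now 4)
Step 7: +5 fires, +4 burnt (F count now 5)
Step 8: +5 fires, +5 burnt (F count now 5)
Step 9: +2 fires, +5 burnt (F count now 2)
Step 10: +1 fires, +2 burnt (F count now 1)
Step 11: +0 fires, +1 burnt (F count now 0)
Fire out after step 11
Initially T: 30, now '.': 35
Total burnt (originally-T cells now '.'): 29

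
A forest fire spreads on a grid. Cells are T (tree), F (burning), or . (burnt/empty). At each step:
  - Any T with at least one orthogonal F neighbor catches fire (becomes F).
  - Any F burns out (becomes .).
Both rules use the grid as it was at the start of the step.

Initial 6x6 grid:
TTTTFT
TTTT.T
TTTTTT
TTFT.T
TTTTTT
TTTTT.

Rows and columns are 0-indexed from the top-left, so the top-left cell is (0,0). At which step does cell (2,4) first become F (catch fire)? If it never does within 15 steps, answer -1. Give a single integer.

Step 1: cell (2,4)='T' (+6 fires, +2 burnt)
Step 2: cell (2,4)='T' (+10 fires, +6 burnt)
Step 3: cell (2,4)='F' (+9 fires, +10 burnt)
  -> target ignites at step 3
Step 4: cell (2,4)='.' (+6 fires, +9 burnt)
Step 5: cell (2,4)='.' (+0 fires, +6 burnt)
  fire out at step 5

3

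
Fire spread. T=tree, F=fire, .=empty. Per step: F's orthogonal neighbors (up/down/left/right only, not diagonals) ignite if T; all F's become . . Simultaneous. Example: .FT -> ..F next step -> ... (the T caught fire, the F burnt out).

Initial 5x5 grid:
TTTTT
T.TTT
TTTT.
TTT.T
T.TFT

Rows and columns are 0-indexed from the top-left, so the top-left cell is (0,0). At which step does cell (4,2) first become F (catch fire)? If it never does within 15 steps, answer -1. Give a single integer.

Step 1: cell (4,2)='F' (+2 fires, +1 burnt)
  -> target ignites at step 1
Step 2: cell (4,2)='.' (+2 fires, +2 burnt)
Step 3: cell (4,2)='.' (+2 fires, +2 burnt)
Step 4: cell (4,2)='.' (+4 fires, +2 burnt)
Step 5: cell (4,2)='.' (+4 fires, +4 burnt)
Step 6: cell (4,2)='.' (+4 fires, +4 burnt)
Step 7: cell (4,2)='.' (+2 fires, +4 burnt)
Step 8: cell (4,2)='.' (+0 fires, +2 burnt)
  fire out at step 8

1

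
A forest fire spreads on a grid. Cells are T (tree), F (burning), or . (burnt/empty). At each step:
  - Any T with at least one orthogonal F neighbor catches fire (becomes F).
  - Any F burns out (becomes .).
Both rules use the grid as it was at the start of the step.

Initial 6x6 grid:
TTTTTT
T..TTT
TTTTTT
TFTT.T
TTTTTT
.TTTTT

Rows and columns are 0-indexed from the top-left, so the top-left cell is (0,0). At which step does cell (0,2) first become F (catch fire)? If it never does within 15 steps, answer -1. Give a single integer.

Step 1: cell (0,2)='T' (+4 fires, +1 burnt)
Step 2: cell (0,2)='T' (+6 fires, +4 burnt)
Step 3: cell (0,2)='T' (+4 fires, +6 burnt)
Step 4: cell (0,2)='T' (+5 fires, +4 burnt)
Step 5: cell (0,2)='T' (+6 fires, +5 burnt)
Step 6: cell (0,2)='F' (+5 fires, +6 burnt)
  -> target ignites at step 6
Step 7: cell (0,2)='.' (+1 fires, +5 burnt)
Step 8: cell (0,2)='.' (+0 fires, +1 burnt)
  fire out at step 8

6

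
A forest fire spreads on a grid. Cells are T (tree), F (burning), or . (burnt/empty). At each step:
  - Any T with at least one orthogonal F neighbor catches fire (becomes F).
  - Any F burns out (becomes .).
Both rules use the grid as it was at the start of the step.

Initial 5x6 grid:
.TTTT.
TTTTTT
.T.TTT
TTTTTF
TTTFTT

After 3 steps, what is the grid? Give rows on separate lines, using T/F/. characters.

Step 1: 6 trees catch fire, 2 burn out
  .TTTT.
  TTTTTT
  .T.TTF
  TTTFF.
  TTF.FF
Step 2: 5 trees catch fire, 6 burn out
  .TTTT.
  TTTTTF
  .T.FF.
  TTF...
  TF....
Step 3: 4 trees catch fire, 5 burn out
  .TTTT.
  TTTFF.
  .T....
  TF....
  F.....

.TTTT.
TTTFF.
.T....
TF....
F.....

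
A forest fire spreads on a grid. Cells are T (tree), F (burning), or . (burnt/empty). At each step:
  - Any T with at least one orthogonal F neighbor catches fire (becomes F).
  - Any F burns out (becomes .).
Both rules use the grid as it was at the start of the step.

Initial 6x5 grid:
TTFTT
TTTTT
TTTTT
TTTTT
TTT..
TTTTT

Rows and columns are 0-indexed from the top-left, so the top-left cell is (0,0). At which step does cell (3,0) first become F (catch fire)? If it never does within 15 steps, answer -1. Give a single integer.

Step 1: cell (3,0)='T' (+3 fires, +1 burnt)
Step 2: cell (3,0)='T' (+5 fires, +3 burnt)
Step 3: cell (3,0)='T' (+5 fires, +5 burnt)
Step 4: cell (3,0)='T' (+5 fires, +5 burnt)
Step 5: cell (3,0)='F' (+4 fires, +5 burnt)
  -> target ignites at step 5
Step 6: cell (3,0)='.' (+3 fires, +4 burnt)
Step 7: cell (3,0)='.' (+2 fires, +3 burnt)
Step 8: cell (3,0)='.' (+0 fires, +2 burnt)
  fire out at step 8

5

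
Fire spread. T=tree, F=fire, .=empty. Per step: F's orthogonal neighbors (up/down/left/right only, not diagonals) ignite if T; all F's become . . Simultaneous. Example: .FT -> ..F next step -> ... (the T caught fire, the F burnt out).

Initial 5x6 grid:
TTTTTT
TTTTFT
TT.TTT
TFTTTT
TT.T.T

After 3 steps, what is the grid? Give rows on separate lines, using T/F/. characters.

Step 1: 8 trees catch fire, 2 burn out
  TTTTFT
  TTTF.F
  TF.TFT
  F.FTTT
  TF.T.T
Step 2: 10 trees catch fire, 8 burn out
  TTTF.F
  TFF...
  F..F.F
  ...FFT
  F..T.T
Step 3: 5 trees catch fire, 10 burn out
  TFF...
  F.....
  ......
  .....F
  ...F.T

TFF...
F.....
......
.....F
...F.T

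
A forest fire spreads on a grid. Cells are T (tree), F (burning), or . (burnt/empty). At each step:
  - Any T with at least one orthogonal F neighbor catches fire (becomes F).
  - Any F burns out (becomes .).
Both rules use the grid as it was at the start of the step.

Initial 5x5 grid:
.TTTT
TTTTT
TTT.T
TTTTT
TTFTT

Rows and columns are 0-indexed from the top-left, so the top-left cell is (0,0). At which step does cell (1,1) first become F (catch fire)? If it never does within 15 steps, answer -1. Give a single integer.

Step 1: cell (1,1)='T' (+3 fires, +1 burnt)
Step 2: cell (1,1)='T' (+5 fires, +3 burnt)
Step 3: cell (1,1)='T' (+4 fires, +5 burnt)
Step 4: cell (1,1)='F' (+5 fires, +4 burnt)
  -> target ignites at step 4
Step 5: cell (1,1)='.' (+4 fires, +5 burnt)
Step 6: cell (1,1)='.' (+1 fires, +4 burnt)
Step 7: cell (1,1)='.' (+0 fires, +1 burnt)
  fire out at step 7

4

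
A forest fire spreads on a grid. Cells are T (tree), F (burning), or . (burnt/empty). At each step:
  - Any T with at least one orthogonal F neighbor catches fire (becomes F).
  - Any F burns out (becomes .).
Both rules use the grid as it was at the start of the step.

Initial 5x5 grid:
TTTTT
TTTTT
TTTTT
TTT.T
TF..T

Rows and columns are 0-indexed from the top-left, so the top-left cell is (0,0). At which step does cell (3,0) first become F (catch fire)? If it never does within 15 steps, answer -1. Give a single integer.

Step 1: cell (3,0)='T' (+2 fires, +1 burnt)
Step 2: cell (3,0)='F' (+3 fires, +2 burnt)
  -> target ignites at step 2
Step 3: cell (3,0)='.' (+3 fires, +3 burnt)
Step 4: cell (3,0)='.' (+4 fires, +3 burnt)
Step 5: cell (3,0)='.' (+4 fires, +4 burnt)
Step 6: cell (3,0)='.' (+3 fires, +4 burnt)
Step 7: cell (3,0)='.' (+2 fires, +3 burnt)
Step 8: cell (3,0)='.' (+0 fires, +2 burnt)
  fire out at step 8

2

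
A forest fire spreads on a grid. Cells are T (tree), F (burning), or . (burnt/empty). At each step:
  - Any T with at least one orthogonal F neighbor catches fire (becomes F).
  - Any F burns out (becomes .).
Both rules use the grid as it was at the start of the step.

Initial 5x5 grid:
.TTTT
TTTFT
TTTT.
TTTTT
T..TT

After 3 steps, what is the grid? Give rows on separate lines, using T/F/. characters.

Step 1: 4 trees catch fire, 1 burn out
  .TTFT
  TTF.F
  TTTF.
  TTTTT
  T..TT
Step 2: 5 trees catch fire, 4 burn out
  .TF.F
  TF...
  TTF..
  TTTFT
  T..TT
Step 3: 6 trees catch fire, 5 burn out
  .F...
  F....
  TF...
  TTF.F
  T..FT

.F...
F....
TF...
TTF.F
T..FT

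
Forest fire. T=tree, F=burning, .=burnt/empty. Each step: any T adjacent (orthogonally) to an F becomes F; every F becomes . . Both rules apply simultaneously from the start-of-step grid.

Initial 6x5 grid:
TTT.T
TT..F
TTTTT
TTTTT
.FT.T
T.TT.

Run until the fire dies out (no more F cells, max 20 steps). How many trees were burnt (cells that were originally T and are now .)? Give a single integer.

Answer: 20

Derivation:
Step 1: +4 fires, +2 burnt (F count now 4)
Step 2: +6 fires, +4 burnt (F count now 6)
Step 3: +6 fires, +6 burnt (F count now 6)
Step 4: +2 fires, +6 burnt (F count now 2)
Step 5: +2 fires, +2 burnt (F count now 2)
Step 6: +0 fires, +2 burnt (F count now 0)
Fire out after step 6
Initially T: 21, now '.': 29
Total burnt (originally-T cells now '.'): 20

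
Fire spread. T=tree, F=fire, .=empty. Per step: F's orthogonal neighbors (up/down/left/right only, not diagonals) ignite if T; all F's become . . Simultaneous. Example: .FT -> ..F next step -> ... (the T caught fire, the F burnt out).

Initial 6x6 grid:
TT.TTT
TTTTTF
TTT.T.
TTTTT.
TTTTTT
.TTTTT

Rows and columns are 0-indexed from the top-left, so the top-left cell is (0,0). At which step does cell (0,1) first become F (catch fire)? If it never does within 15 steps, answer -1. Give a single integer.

Step 1: cell (0,1)='T' (+2 fires, +1 burnt)
Step 2: cell (0,1)='T' (+3 fires, +2 burnt)
Step 3: cell (0,1)='T' (+3 fires, +3 burnt)
Step 4: cell (0,1)='T' (+4 fires, +3 burnt)
Step 5: cell (0,1)='F' (+7 fires, +4 burnt)
  -> target ignites at step 5
Step 6: cell (0,1)='.' (+6 fires, +7 burnt)
Step 7: cell (0,1)='.' (+3 fires, +6 burnt)
Step 8: cell (0,1)='.' (+2 fires, +3 burnt)
Step 9: cell (0,1)='.' (+0 fires, +2 burnt)
  fire out at step 9

5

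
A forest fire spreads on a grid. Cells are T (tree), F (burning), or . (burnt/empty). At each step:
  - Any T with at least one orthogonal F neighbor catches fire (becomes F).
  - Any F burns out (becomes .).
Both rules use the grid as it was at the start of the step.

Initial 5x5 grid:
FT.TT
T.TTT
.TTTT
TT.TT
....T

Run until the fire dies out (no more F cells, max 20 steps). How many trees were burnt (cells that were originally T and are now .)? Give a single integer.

Answer: 2

Derivation:
Step 1: +2 fires, +1 burnt (F count now 2)
Step 2: +0 fires, +2 burnt (F count now 0)
Fire out after step 2
Initially T: 16, now '.': 11
Total burnt (originally-T cells now '.'): 2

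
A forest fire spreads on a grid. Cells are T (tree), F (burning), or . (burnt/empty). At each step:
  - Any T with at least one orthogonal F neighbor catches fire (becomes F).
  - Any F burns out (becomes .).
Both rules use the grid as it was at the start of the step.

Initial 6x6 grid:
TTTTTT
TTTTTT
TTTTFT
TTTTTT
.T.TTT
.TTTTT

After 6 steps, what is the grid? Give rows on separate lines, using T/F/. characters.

Step 1: 4 trees catch fire, 1 burn out
  TTTTTT
  TTTTFT
  TTTF.F
  TTTTFT
  .T.TTT
  .TTTTT
Step 2: 7 trees catch fire, 4 burn out
  TTTTFT
  TTTF.F
  TTF...
  TTTF.F
  .T.TFT
  .TTTTT
Step 3: 8 trees catch fire, 7 burn out
  TTTF.F
  TTF...
  TF....
  TTF...
  .T.F.F
  .TTTFT
Step 4: 6 trees catch fire, 8 burn out
  TTF...
  TF....
  F.....
  TF....
  .T....
  .TTF.F
Step 5: 5 trees catch fire, 6 burn out
  TF....
  F.....
  ......
  F.....
  .F....
  .TF...
Step 6: 2 trees catch fire, 5 burn out
  F.....
  ......
  ......
  ......
  ......
  .F....

F.....
......
......
......
......
.F....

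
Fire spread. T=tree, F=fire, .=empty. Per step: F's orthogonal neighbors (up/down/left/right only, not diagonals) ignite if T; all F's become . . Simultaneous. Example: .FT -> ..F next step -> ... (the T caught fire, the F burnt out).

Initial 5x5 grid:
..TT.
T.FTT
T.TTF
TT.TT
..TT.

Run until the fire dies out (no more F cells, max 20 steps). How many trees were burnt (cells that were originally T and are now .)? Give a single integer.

Answer: 10

Derivation:
Step 1: +6 fires, +2 burnt (F count now 6)
Step 2: +2 fires, +6 burnt (F count now 2)
Step 3: +1 fires, +2 burnt (F count now 1)
Step 4: +1 fires, +1 burnt (F count now 1)
Step 5: +0 fires, +1 burnt (F count now 0)
Fire out after step 5
Initially T: 14, now '.': 21
Total burnt (originally-T cells now '.'): 10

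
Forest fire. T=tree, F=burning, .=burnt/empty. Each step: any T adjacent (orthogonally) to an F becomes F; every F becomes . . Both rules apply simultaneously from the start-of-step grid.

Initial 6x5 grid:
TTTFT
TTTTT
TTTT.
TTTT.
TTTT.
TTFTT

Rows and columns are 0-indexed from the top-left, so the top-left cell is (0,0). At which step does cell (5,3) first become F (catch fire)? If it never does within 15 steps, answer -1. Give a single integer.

Step 1: cell (5,3)='F' (+6 fires, +2 burnt)
  -> target ignites at step 1
Step 2: cell (5,3)='.' (+9 fires, +6 burnt)
Step 3: cell (5,3)='.' (+6 fires, +9 burnt)
Step 4: cell (5,3)='.' (+3 fires, +6 burnt)
Step 5: cell (5,3)='.' (+1 fires, +3 burnt)
Step 6: cell (5,3)='.' (+0 fires, +1 burnt)
  fire out at step 6

1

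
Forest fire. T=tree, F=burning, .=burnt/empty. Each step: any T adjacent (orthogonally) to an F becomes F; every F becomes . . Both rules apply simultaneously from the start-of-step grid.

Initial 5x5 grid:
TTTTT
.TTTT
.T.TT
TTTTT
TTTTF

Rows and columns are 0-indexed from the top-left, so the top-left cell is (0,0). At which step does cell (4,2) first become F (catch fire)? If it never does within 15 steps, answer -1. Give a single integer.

Step 1: cell (4,2)='T' (+2 fires, +1 burnt)
Step 2: cell (4,2)='F' (+3 fires, +2 burnt)
  -> target ignites at step 2
Step 3: cell (4,2)='.' (+4 fires, +3 burnt)
Step 4: cell (4,2)='.' (+4 fires, +4 burnt)
Step 5: cell (4,2)='.' (+4 fires, +4 burnt)
Step 6: cell (4,2)='.' (+2 fires, +4 burnt)
Step 7: cell (4,2)='.' (+1 fires, +2 burnt)
Step 8: cell (4,2)='.' (+1 fires, +1 burnt)
Step 9: cell (4,2)='.' (+0 fires, +1 burnt)
  fire out at step 9

2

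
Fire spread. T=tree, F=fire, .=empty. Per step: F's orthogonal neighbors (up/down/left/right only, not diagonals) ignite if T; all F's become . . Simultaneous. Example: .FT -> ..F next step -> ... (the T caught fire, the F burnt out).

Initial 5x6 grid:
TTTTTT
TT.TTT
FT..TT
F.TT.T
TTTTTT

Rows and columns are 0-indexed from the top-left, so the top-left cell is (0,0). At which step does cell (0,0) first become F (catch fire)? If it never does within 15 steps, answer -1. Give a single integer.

Step 1: cell (0,0)='T' (+3 fires, +2 burnt)
Step 2: cell (0,0)='F' (+3 fires, +3 burnt)
  -> target ignites at step 2
Step 3: cell (0,0)='.' (+2 fires, +3 burnt)
Step 4: cell (0,0)='.' (+3 fires, +2 burnt)
Step 5: cell (0,0)='.' (+3 fires, +3 burnt)
Step 6: cell (0,0)='.' (+3 fires, +3 burnt)
Step 7: cell (0,0)='.' (+3 fires, +3 burnt)
Step 8: cell (0,0)='.' (+3 fires, +3 burnt)
Step 9: cell (0,0)='.' (+0 fires, +3 burnt)
  fire out at step 9

2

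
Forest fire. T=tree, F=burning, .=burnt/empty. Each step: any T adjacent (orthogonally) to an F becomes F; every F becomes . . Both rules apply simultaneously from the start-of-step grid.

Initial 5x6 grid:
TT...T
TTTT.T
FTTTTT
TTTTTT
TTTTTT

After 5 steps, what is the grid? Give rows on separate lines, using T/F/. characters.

Step 1: 3 trees catch fire, 1 burn out
  TT...T
  FTTT.T
  .FTTTT
  FTTTTT
  TTTTTT
Step 2: 5 trees catch fire, 3 burn out
  FT...T
  .FTT.T
  ..FTTT
  .FTTTT
  FTTTTT
Step 3: 5 trees catch fire, 5 burn out
  .F...T
  ..FT.T
  ...FTT
  ..FTTT
  .FTTTT
Step 4: 4 trees catch fire, 5 burn out
  .....T
  ...F.T
  ....FT
  ...FTT
  ..FTTT
Step 5: 3 trees catch fire, 4 burn out
  .....T
  .....T
  .....F
  ....FT
  ...FTT

.....T
.....T
.....F
....FT
...FTT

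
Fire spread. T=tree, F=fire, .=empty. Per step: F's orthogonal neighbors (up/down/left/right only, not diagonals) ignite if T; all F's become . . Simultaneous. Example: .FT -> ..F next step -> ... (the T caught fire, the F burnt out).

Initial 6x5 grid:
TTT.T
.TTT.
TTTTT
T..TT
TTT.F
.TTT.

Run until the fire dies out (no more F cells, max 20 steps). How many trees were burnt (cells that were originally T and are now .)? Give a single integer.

Answer: 20

Derivation:
Step 1: +1 fires, +1 burnt (F count now 1)
Step 2: +2 fires, +1 burnt (F count now 2)
Step 3: +1 fires, +2 burnt (F count now 1)
Step 4: +2 fires, +1 burnt (F count now 2)
Step 5: +2 fires, +2 burnt (F count now 2)
Step 6: +3 fires, +2 burnt (F count now 3)
Step 7: +2 fires, +3 burnt (F count now 2)
Step 8: +2 fires, +2 burnt (F count now 2)
Step 9: +1 fires, +2 burnt (F count now 1)
Step 10: +2 fires, +1 burnt (F count now 2)
Step 11: +1 fires, +2 burnt (F count now 1)
Step 12: +1 fires, +1 burnt (F count now 1)
Step 13: +0 fires, +1 burnt (F count now 0)
Fire out after step 13
Initially T: 21, now '.': 29
Total burnt (originally-T cells now '.'): 20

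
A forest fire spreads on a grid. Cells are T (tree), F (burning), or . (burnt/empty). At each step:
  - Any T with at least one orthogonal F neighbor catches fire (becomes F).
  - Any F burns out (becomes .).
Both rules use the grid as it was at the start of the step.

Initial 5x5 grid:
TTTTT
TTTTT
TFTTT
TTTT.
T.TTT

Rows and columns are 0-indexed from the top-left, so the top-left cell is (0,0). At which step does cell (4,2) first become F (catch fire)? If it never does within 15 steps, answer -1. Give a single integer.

Step 1: cell (4,2)='T' (+4 fires, +1 burnt)
Step 2: cell (4,2)='T' (+6 fires, +4 burnt)
Step 3: cell (4,2)='F' (+7 fires, +6 burnt)
  -> target ignites at step 3
Step 4: cell (4,2)='.' (+3 fires, +7 burnt)
Step 5: cell (4,2)='.' (+2 fires, +3 burnt)
Step 6: cell (4,2)='.' (+0 fires, +2 burnt)
  fire out at step 6

3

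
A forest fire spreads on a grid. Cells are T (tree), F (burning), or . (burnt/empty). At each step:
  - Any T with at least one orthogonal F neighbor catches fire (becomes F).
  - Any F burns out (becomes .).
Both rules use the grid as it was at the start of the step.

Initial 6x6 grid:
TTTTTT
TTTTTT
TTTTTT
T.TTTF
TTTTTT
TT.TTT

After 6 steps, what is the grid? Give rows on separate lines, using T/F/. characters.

Step 1: 3 trees catch fire, 1 burn out
  TTTTTT
  TTTTTT
  TTTTTF
  T.TTF.
  TTTTTF
  TT.TTT
Step 2: 5 trees catch fire, 3 burn out
  TTTTTT
  TTTTTF
  TTTTF.
  T.TF..
  TTTTF.
  TT.TTF
Step 3: 6 trees catch fire, 5 burn out
  TTTTTF
  TTTTF.
  TTTF..
  T.F...
  TTTF..
  TT.TF.
Step 4: 5 trees catch fire, 6 burn out
  TTTTF.
  TTTF..
  TTF...
  T.....
  TTF...
  TT.F..
Step 5: 4 trees catch fire, 5 burn out
  TTTF..
  TTF...
  TF....
  T.....
  TF....
  TT....
Step 6: 5 trees catch fire, 4 burn out
  TTF...
  TF....
  F.....
  T.....
  F.....
  TF....

TTF...
TF....
F.....
T.....
F.....
TF....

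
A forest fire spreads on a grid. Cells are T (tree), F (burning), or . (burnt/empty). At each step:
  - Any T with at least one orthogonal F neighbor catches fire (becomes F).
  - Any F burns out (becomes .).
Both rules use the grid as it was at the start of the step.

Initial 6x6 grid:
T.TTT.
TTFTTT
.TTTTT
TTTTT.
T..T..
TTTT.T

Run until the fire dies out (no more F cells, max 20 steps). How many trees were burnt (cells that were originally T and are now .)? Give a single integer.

Step 1: +4 fires, +1 burnt (F count now 4)
Step 2: +6 fires, +4 burnt (F count now 6)
Step 3: +6 fires, +6 burnt (F count now 6)
Step 4: +4 fires, +6 burnt (F count now 4)
Step 5: +2 fires, +4 burnt (F count now 2)
Step 6: +2 fires, +2 burnt (F count now 2)
Step 7: +1 fires, +2 burnt (F count now 1)
Step 8: +0 fires, +1 burnt (F count now 0)
Fire out after step 8
Initially T: 26, now '.': 35
Total burnt (originally-T cells now '.'): 25

Answer: 25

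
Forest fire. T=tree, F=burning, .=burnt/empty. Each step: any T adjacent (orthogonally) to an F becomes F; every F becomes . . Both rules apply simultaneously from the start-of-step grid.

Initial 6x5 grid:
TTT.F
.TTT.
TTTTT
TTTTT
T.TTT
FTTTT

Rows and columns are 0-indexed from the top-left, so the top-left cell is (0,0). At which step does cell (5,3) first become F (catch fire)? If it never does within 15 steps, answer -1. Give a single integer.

Step 1: cell (5,3)='T' (+2 fires, +2 burnt)
Step 2: cell (5,3)='T' (+2 fires, +2 burnt)
Step 3: cell (5,3)='F' (+4 fires, +2 burnt)
  -> target ignites at step 3
Step 4: cell (5,3)='.' (+4 fires, +4 burnt)
Step 5: cell (5,3)='.' (+4 fires, +4 burnt)
Step 6: cell (5,3)='.' (+4 fires, +4 burnt)
Step 7: cell (5,3)='.' (+4 fires, +4 burnt)
Step 8: cell (5,3)='.' (+0 fires, +4 burnt)
  fire out at step 8

3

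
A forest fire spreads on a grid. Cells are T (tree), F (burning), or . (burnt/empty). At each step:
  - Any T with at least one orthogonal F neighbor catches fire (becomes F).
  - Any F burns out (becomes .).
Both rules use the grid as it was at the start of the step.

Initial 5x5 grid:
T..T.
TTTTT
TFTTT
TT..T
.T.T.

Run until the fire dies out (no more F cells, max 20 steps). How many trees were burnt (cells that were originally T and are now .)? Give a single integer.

Step 1: +4 fires, +1 burnt (F count now 4)
Step 2: +5 fires, +4 burnt (F count now 5)
Step 3: +3 fires, +5 burnt (F count now 3)
Step 4: +3 fires, +3 burnt (F count now 3)
Step 5: +0 fires, +3 burnt (F count now 0)
Fire out after step 5
Initially T: 16, now '.': 24
Total burnt (originally-T cells now '.'): 15

Answer: 15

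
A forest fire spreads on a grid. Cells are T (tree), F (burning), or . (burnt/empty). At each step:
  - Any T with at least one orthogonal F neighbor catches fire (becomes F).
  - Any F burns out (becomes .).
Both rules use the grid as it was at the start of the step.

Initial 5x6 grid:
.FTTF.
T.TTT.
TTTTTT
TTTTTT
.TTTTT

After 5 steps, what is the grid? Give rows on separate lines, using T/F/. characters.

Step 1: 3 trees catch fire, 2 burn out
  ..FF..
  T.TTF.
  TTTTTT
  TTTTTT
  .TTTTT
Step 2: 3 trees catch fire, 3 burn out
  ......
  T.FF..
  TTTTFT
  TTTTTT
  .TTTTT
Step 3: 4 trees catch fire, 3 burn out
  ......
  T.....
  TTFF.F
  TTTTFT
  .TTTTT
Step 4: 5 trees catch fire, 4 burn out
  ......
  T.....
  TF....
  TTFF.F
  .TTTFT
Step 5: 5 trees catch fire, 5 burn out
  ......
  T.....
  F.....
  TF....
  .TFF.F

......
T.....
F.....
TF....
.TFF.F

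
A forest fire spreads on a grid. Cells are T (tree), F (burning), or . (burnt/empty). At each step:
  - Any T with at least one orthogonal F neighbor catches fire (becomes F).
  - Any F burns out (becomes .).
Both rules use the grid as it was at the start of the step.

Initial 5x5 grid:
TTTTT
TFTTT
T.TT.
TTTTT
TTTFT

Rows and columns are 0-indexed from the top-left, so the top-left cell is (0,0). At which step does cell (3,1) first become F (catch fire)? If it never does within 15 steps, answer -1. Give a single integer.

Step 1: cell (3,1)='T' (+6 fires, +2 burnt)
Step 2: cell (3,1)='T' (+9 fires, +6 burnt)
Step 3: cell (3,1)='F' (+5 fires, +9 burnt)
  -> target ignites at step 3
Step 4: cell (3,1)='.' (+1 fires, +5 burnt)
Step 5: cell (3,1)='.' (+0 fires, +1 burnt)
  fire out at step 5

3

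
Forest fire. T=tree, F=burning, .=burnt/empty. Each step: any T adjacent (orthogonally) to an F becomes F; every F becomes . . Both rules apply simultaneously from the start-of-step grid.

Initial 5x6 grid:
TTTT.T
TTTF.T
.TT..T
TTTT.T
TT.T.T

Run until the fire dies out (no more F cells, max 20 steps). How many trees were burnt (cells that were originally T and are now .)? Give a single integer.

Step 1: +2 fires, +1 burnt (F count now 2)
Step 2: +3 fires, +2 burnt (F count now 3)
Step 3: +4 fires, +3 burnt (F count now 4)
Step 4: +3 fires, +4 burnt (F count now 3)
Step 5: +3 fires, +3 burnt (F count now 3)
Step 6: +1 fires, +3 burnt (F count now 1)
Step 7: +0 fires, +1 burnt (F count now 0)
Fire out after step 7
Initially T: 21, now '.': 25
Total burnt (originally-T cells now '.'): 16

Answer: 16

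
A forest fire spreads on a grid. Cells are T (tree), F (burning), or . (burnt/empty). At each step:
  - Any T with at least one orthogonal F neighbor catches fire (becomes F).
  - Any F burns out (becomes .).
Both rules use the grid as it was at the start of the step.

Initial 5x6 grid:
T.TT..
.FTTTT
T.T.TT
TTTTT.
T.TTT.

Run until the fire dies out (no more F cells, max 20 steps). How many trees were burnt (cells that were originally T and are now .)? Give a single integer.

Answer: 19

Derivation:
Step 1: +1 fires, +1 burnt (F count now 1)
Step 2: +3 fires, +1 burnt (F count now 3)
Step 3: +3 fires, +3 burnt (F count now 3)
Step 4: +5 fires, +3 burnt (F count now 5)
Step 5: +4 fires, +5 burnt (F count now 4)
Step 6: +3 fires, +4 burnt (F count now 3)
Step 7: +0 fires, +3 burnt (F count now 0)
Fire out after step 7
Initially T: 20, now '.': 29
Total burnt (originally-T cells now '.'): 19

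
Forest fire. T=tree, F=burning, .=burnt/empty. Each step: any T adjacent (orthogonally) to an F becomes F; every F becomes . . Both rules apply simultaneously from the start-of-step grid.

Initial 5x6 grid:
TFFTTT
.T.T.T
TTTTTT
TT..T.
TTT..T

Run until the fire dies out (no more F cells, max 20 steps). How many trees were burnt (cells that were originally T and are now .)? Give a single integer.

Step 1: +3 fires, +2 burnt (F count now 3)
Step 2: +3 fires, +3 burnt (F count now 3)
Step 3: +5 fires, +3 burnt (F count now 5)
Step 4: +4 fires, +5 burnt (F count now 4)
Step 5: +4 fires, +4 burnt (F count now 4)
Step 6: +0 fires, +4 burnt (F count now 0)
Fire out after step 6
Initially T: 20, now '.': 29
Total burnt (originally-T cells now '.'): 19

Answer: 19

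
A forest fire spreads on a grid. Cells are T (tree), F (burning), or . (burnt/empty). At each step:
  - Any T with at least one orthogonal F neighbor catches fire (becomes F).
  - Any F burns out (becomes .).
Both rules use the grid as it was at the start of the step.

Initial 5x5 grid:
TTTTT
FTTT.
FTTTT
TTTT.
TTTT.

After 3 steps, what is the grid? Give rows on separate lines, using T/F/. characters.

Step 1: 4 trees catch fire, 2 burn out
  FTTTT
  .FTT.
  .FTTT
  FTTT.
  TTTT.
Step 2: 5 trees catch fire, 4 burn out
  .FTTT
  ..FT.
  ..FTT
  .FTT.
  FTTT.
Step 3: 5 trees catch fire, 5 burn out
  ..FTT
  ...F.
  ...FT
  ..FT.
  .FTT.

..FTT
...F.
...FT
..FT.
.FTT.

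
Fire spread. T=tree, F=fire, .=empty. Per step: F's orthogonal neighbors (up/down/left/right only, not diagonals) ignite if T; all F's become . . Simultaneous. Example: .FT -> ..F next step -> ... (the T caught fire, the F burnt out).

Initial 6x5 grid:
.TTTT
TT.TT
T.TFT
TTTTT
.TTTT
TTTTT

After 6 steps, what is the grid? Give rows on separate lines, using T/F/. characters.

Step 1: 4 trees catch fire, 1 burn out
  .TTTT
  TT.FT
  T.F.F
  TTTFT
  .TTTT
  TTTTT
Step 2: 5 trees catch fire, 4 burn out
  .TTFT
  TT..F
  T....
  TTF.F
  .TTFT
  TTTTT
Step 3: 6 trees catch fire, 5 burn out
  .TF.F
  TT...
  T....
  TF...
  .TF.F
  TTTFT
Step 4: 5 trees catch fire, 6 burn out
  .F...
  TT...
  T....
  F....
  .F...
  TTF.F
Step 5: 3 trees catch fire, 5 burn out
  .....
  TF...
  F....
  .....
  .....
  TF...
Step 6: 2 trees catch fire, 3 burn out
  .....
  F....
  .....
  .....
  .....
  F....

.....
F....
.....
.....
.....
F....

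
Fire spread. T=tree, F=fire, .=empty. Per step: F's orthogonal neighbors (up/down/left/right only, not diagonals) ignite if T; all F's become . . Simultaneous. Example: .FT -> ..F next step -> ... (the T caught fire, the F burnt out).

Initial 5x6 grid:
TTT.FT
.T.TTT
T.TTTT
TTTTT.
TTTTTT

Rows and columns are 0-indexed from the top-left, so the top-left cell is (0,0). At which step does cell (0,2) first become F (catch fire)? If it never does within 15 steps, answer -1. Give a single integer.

Step 1: cell (0,2)='T' (+2 fires, +1 burnt)
Step 2: cell (0,2)='T' (+3 fires, +2 burnt)
Step 3: cell (0,2)='T' (+3 fires, +3 burnt)
Step 4: cell (0,2)='T' (+3 fires, +3 burnt)
Step 5: cell (0,2)='T' (+3 fires, +3 burnt)
Step 6: cell (0,2)='T' (+2 fires, +3 burnt)
Step 7: cell (0,2)='T' (+2 fires, +2 burnt)
Step 8: cell (0,2)='T' (+2 fires, +2 burnt)
Step 9: cell (0,2)='T' (+0 fires, +2 burnt)
  fire out at step 9
Target never catches fire within 15 steps

-1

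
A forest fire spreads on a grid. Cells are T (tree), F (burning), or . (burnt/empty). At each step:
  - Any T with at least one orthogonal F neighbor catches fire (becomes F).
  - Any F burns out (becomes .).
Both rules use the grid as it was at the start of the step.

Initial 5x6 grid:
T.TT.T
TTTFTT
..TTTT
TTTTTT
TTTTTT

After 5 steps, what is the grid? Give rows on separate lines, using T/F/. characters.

Step 1: 4 trees catch fire, 1 burn out
  T.TF.T
  TTF.FT
  ..TFTT
  TTTTTT
  TTTTTT
Step 2: 6 trees catch fire, 4 burn out
  T.F..T
  TF...F
  ..F.FT
  TTTFTT
  TTTTTT
Step 3: 6 trees catch fire, 6 burn out
  T....F
  F.....
  .....F
  TTF.FT
  TTTFTT
Step 4: 5 trees catch fire, 6 burn out
  F.....
  ......
  ......
  TF...F
  TTF.FT
Step 5: 3 trees catch fire, 5 burn out
  ......
  ......
  ......
  F.....
  TF...F

......
......
......
F.....
TF...F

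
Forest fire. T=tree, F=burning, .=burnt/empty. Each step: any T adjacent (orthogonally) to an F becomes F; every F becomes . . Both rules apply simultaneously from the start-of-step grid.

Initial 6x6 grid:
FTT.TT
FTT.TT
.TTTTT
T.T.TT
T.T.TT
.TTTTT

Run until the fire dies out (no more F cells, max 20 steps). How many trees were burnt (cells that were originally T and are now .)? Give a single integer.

Answer: 24

Derivation:
Step 1: +2 fires, +2 burnt (F count now 2)
Step 2: +3 fires, +2 burnt (F count now 3)
Step 3: +1 fires, +3 burnt (F count now 1)
Step 4: +2 fires, +1 burnt (F count now 2)
Step 5: +2 fires, +2 burnt (F count now 2)
Step 6: +4 fires, +2 burnt (F count now 4)
Step 7: +6 fires, +4 burnt (F count now 6)
Step 8: +3 fires, +6 burnt (F count now 3)
Step 9: +1 fires, +3 burnt (F count now 1)
Step 10: +0 fires, +1 burnt (F count now 0)
Fire out after step 10
Initially T: 26, now '.': 34
Total burnt (originally-T cells now '.'): 24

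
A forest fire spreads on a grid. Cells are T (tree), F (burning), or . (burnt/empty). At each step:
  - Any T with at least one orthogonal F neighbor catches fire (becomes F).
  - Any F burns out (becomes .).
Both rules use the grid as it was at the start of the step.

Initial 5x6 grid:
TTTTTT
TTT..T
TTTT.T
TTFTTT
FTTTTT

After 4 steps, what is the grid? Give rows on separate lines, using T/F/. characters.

Step 1: 6 trees catch fire, 2 burn out
  TTTTTT
  TTT..T
  TTFT.T
  FF.FTT
  .FFTTT
Step 2: 6 trees catch fire, 6 burn out
  TTTTTT
  TTF..T
  FF.F.T
  ....FT
  ...FTT
Step 3: 5 trees catch fire, 6 burn out
  TTFTTT
  FF...T
  .....T
  .....F
  ....FT
Step 4: 5 trees catch fire, 5 burn out
  FF.FTT
  .....T
  .....F
  ......
  .....F

FF.FTT
.....T
.....F
......
.....F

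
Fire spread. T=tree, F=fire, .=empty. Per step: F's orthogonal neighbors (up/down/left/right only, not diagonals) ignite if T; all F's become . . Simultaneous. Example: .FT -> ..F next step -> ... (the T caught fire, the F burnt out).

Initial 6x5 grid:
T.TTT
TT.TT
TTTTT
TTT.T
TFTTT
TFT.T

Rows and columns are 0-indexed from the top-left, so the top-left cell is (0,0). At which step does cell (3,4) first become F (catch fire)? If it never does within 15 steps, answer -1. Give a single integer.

Step 1: cell (3,4)='T' (+5 fires, +2 burnt)
Step 2: cell (3,4)='T' (+4 fires, +5 burnt)
Step 3: cell (3,4)='T' (+4 fires, +4 burnt)
Step 4: cell (3,4)='F' (+4 fires, +4 burnt)
  -> target ignites at step 4
Step 5: cell (3,4)='.' (+3 fires, +4 burnt)
Step 6: cell (3,4)='.' (+2 fires, +3 burnt)
Step 7: cell (3,4)='.' (+2 fires, +2 burnt)
Step 8: cell (3,4)='.' (+0 fires, +2 burnt)
  fire out at step 8

4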